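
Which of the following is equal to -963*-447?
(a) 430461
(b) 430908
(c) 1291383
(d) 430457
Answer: a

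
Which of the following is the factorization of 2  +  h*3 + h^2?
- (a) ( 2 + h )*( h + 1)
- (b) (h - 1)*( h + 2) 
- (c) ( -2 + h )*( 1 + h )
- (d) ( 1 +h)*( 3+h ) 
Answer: a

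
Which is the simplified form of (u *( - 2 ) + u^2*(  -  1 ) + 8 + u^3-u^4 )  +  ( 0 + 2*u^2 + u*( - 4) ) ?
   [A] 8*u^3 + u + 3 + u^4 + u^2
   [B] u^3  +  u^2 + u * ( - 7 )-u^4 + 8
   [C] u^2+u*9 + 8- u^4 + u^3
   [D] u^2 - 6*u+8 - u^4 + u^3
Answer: D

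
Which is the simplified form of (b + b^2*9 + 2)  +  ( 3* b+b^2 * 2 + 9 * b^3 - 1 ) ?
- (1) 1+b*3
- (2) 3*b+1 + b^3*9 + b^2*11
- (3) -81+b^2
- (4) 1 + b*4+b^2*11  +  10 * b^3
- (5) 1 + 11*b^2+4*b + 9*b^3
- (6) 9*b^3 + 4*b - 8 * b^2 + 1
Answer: 5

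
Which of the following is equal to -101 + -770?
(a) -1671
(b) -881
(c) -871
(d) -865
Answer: c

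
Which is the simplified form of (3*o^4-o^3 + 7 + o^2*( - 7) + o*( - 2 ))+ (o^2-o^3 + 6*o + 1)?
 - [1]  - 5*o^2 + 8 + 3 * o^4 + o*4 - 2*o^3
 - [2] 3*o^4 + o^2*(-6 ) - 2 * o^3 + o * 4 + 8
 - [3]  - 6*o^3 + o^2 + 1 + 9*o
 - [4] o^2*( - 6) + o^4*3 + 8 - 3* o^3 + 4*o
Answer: 2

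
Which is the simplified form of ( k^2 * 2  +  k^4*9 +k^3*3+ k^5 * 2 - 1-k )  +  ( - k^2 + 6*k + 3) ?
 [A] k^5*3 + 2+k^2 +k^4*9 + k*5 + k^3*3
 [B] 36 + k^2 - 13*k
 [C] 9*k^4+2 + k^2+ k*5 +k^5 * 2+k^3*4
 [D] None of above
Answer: D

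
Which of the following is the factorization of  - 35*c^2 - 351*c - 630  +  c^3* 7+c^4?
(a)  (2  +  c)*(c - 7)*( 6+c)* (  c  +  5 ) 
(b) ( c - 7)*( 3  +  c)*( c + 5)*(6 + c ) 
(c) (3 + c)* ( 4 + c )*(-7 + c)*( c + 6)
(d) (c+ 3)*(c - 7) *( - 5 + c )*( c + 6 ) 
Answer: b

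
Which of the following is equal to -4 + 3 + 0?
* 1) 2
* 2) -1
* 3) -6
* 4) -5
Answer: 2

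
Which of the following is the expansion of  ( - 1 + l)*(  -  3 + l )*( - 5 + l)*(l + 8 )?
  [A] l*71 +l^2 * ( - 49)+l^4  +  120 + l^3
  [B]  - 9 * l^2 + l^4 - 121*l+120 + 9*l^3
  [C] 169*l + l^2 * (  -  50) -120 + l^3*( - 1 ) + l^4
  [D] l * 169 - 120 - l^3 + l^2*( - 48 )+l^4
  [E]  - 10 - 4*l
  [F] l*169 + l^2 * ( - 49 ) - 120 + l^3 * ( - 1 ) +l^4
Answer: F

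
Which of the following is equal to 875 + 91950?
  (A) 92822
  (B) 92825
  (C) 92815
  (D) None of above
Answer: B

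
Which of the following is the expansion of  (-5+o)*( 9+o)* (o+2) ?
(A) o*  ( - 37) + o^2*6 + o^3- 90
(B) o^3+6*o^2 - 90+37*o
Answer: A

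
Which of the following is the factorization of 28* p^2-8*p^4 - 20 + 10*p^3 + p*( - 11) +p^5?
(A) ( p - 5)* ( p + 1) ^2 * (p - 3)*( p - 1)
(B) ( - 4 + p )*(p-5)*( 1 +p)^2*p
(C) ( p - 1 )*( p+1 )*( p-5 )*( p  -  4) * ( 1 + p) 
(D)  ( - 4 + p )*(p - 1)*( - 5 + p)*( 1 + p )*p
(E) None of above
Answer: C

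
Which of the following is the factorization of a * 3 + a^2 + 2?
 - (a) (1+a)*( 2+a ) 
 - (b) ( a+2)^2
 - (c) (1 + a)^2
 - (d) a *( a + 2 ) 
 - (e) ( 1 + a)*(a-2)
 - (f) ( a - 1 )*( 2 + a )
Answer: a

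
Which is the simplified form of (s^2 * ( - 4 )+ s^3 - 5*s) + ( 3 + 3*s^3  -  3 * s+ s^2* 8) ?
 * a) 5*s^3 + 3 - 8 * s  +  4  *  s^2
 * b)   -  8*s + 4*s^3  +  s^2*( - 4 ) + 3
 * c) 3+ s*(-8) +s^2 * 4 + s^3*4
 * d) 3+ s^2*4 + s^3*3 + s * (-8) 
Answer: c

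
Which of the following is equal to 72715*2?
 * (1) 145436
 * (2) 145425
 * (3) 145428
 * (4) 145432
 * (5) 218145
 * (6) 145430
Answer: 6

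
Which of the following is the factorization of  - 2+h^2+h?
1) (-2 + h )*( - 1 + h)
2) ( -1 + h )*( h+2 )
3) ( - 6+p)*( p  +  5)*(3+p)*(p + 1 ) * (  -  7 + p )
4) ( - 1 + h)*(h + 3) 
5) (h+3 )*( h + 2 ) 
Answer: 2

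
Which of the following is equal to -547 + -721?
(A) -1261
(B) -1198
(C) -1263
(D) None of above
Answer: D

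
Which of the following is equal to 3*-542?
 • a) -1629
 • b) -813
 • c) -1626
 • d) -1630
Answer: c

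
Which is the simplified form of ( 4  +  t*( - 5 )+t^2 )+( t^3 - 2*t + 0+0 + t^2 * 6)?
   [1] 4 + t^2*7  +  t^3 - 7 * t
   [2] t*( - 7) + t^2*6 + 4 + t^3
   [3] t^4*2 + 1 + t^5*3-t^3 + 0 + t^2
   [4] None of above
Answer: 1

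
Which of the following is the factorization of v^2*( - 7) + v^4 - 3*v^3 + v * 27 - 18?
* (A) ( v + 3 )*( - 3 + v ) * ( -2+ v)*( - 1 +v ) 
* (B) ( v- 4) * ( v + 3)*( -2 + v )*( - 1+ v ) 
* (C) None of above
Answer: A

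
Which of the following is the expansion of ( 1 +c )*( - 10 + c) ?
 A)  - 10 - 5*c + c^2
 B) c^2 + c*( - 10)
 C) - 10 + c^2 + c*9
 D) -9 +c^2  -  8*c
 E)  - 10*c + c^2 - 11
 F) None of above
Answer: F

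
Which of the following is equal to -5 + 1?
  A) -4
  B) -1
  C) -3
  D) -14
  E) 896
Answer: A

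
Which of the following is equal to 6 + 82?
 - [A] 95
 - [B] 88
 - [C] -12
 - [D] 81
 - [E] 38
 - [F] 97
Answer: B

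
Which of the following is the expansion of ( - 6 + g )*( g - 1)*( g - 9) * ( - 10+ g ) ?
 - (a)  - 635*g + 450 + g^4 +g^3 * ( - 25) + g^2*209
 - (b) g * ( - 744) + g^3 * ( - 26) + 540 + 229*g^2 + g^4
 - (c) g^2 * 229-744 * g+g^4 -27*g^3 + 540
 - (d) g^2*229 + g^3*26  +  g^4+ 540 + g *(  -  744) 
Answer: b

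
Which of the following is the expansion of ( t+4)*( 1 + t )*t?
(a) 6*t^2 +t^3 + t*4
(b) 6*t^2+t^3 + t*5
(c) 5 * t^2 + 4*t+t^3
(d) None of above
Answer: c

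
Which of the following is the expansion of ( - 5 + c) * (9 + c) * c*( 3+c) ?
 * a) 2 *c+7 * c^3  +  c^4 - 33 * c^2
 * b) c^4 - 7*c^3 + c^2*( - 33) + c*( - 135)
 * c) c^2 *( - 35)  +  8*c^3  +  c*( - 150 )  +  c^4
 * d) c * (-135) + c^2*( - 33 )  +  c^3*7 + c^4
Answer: d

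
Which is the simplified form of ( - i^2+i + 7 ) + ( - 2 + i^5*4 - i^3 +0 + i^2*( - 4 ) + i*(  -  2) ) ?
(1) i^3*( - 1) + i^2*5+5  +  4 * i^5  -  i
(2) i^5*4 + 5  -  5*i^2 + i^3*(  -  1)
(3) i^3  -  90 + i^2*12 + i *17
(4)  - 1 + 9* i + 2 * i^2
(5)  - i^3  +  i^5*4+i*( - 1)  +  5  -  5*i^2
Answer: 5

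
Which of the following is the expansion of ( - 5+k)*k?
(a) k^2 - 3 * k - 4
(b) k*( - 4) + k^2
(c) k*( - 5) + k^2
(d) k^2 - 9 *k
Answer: c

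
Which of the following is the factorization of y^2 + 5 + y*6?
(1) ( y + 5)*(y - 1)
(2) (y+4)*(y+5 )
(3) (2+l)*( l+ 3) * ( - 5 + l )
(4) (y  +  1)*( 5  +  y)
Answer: 4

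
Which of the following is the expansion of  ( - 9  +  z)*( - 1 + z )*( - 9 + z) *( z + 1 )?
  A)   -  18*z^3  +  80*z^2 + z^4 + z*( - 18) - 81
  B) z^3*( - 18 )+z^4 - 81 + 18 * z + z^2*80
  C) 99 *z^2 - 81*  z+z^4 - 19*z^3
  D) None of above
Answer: B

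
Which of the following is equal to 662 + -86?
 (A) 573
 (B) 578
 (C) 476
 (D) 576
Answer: D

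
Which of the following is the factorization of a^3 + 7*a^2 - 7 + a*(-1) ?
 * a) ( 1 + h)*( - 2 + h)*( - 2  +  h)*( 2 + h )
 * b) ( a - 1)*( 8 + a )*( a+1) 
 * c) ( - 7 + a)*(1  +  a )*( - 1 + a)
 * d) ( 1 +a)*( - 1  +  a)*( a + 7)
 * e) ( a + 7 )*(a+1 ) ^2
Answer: d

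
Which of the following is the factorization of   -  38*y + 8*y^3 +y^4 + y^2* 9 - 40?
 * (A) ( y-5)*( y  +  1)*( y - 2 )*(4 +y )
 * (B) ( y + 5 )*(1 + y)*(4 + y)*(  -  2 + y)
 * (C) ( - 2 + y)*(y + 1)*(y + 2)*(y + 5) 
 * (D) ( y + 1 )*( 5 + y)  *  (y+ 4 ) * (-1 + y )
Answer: B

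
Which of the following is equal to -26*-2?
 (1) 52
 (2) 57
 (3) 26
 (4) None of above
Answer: 1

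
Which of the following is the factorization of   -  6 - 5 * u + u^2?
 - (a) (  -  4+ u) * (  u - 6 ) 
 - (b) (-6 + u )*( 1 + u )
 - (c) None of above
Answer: b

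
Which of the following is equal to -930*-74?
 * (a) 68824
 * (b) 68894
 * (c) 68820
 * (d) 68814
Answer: c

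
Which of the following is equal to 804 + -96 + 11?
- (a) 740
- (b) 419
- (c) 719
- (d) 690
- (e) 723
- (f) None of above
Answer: c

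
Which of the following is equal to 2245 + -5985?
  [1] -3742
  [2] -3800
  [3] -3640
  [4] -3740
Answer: 4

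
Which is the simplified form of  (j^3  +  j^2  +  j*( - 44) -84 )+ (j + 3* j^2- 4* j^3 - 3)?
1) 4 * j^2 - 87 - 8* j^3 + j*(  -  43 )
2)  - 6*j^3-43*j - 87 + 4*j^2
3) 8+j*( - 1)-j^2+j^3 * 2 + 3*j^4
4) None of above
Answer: 4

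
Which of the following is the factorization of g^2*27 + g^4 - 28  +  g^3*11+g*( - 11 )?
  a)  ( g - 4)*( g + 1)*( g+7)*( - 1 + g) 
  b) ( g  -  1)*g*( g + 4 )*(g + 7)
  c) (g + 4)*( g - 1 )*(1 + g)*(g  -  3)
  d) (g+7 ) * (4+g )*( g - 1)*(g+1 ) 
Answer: d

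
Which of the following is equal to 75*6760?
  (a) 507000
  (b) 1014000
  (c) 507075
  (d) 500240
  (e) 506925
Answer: a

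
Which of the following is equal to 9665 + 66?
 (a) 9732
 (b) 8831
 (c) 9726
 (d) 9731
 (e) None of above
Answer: d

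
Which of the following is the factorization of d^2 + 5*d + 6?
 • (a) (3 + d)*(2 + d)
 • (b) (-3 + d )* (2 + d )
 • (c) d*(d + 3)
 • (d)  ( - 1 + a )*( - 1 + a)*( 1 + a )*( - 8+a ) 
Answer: a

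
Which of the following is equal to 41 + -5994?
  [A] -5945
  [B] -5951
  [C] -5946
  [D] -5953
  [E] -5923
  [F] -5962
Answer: D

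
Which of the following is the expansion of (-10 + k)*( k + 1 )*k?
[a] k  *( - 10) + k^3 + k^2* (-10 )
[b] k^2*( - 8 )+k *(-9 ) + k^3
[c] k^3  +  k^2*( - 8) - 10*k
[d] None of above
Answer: d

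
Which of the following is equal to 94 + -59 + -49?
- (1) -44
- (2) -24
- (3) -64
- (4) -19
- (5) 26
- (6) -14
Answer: 6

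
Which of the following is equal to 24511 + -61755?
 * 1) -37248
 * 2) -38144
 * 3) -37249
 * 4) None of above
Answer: 4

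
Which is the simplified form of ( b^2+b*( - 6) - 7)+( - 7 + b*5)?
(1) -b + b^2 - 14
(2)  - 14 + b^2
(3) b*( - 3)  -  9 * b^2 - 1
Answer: 1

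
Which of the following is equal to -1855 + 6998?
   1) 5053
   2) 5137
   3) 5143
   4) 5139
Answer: 3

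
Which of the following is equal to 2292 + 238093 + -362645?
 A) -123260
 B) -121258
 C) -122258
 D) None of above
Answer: D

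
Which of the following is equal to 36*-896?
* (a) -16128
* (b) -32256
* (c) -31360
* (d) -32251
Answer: b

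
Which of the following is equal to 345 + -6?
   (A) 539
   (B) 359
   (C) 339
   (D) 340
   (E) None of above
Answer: C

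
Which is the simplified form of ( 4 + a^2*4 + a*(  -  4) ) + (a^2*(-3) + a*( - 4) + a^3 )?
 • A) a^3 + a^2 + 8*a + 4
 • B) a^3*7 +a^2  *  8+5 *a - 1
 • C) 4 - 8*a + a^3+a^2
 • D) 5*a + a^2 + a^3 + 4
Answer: C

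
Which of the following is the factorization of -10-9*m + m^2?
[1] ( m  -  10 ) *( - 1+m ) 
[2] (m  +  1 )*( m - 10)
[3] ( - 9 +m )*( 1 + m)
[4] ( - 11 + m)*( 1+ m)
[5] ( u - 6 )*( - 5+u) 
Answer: 2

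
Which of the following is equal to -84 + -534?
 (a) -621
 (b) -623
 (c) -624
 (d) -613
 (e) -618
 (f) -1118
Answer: e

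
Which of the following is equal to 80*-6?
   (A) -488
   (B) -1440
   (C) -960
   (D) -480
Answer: D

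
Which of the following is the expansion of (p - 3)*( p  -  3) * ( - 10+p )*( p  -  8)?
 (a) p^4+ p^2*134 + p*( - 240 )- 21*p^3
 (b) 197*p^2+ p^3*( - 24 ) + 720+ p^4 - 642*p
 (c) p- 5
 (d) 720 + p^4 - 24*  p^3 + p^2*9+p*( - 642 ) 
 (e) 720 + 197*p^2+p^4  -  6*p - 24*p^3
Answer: b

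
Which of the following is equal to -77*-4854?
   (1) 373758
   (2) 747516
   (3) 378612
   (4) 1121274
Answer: 1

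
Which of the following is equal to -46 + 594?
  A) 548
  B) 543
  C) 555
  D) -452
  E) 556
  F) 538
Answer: A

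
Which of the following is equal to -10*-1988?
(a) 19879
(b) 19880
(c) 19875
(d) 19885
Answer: b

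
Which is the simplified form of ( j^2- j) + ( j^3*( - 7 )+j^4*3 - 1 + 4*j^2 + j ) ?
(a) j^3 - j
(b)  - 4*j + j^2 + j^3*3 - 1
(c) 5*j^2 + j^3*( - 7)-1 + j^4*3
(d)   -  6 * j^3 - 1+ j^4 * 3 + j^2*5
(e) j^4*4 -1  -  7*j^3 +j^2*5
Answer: c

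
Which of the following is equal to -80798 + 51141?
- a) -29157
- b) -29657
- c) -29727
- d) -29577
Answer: b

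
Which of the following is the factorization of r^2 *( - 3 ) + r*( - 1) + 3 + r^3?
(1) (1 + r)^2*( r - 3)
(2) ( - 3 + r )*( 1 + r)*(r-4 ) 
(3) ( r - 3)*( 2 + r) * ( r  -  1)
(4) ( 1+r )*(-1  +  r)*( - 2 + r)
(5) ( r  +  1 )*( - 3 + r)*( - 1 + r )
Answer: 5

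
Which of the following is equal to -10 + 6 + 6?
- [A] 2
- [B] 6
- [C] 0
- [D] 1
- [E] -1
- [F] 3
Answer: A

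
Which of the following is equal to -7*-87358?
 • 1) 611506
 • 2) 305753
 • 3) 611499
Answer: 1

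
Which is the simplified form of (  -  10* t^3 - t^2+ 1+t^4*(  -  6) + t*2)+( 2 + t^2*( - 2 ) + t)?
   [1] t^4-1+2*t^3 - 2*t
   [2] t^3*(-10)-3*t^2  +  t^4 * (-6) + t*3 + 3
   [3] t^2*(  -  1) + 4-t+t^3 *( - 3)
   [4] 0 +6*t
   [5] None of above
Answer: 2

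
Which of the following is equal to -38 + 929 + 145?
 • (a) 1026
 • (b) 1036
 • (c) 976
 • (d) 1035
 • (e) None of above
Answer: b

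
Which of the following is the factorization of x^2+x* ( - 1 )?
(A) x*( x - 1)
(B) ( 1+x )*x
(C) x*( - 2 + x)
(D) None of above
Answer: A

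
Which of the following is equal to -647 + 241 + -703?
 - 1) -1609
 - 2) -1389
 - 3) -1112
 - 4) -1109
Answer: 4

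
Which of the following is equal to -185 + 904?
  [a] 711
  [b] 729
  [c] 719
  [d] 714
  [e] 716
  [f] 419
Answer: c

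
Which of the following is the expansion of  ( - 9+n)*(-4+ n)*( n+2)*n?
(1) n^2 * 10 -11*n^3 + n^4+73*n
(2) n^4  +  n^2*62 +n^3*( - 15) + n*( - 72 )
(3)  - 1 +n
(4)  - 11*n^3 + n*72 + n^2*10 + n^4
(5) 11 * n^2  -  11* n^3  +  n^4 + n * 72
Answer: 4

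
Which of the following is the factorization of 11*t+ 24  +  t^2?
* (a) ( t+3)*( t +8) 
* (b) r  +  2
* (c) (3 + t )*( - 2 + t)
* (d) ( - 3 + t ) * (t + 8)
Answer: a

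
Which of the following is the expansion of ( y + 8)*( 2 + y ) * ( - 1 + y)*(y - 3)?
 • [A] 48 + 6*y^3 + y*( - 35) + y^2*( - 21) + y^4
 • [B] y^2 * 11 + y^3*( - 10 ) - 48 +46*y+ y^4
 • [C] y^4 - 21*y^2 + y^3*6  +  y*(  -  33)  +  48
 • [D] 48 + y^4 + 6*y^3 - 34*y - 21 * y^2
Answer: D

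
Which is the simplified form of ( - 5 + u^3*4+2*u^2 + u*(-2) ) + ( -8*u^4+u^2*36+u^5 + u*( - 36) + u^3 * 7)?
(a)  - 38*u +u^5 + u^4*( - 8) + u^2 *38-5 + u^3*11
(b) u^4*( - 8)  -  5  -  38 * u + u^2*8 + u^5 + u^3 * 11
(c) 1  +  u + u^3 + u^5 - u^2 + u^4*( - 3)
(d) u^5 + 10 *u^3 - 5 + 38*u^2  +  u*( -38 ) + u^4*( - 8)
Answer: a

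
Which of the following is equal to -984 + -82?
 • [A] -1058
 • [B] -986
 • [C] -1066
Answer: C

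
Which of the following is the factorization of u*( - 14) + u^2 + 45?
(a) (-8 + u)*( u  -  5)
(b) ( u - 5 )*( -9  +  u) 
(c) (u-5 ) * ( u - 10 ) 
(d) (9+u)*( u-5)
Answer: b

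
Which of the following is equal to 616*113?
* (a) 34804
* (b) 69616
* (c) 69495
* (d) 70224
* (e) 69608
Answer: e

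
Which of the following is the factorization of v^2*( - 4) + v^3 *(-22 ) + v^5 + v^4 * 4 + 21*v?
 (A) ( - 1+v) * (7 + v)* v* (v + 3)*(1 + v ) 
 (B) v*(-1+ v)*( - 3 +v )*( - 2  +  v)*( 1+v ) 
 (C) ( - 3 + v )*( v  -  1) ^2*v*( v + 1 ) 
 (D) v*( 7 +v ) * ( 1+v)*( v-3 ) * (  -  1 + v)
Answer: D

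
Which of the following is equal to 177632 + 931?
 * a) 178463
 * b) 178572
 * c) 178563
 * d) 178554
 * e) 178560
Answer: c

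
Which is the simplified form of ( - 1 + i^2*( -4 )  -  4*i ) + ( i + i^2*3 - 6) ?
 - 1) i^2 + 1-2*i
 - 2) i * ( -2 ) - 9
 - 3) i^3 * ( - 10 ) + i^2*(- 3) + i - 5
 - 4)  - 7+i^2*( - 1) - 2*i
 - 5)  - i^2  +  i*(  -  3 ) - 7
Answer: 5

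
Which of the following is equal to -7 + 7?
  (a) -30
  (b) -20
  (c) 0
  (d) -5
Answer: c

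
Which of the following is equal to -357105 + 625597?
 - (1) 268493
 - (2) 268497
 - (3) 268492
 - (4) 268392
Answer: 3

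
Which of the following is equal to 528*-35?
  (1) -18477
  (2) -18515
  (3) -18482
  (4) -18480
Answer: 4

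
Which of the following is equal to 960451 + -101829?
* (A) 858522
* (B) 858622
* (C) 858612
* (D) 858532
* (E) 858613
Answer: B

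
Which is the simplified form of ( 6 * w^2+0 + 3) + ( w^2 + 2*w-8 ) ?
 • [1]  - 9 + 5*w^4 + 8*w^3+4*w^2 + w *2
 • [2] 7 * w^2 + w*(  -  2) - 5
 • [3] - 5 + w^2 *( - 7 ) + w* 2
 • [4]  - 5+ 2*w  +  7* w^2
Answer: 4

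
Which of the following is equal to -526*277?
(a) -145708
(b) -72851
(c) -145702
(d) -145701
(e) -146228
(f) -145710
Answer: c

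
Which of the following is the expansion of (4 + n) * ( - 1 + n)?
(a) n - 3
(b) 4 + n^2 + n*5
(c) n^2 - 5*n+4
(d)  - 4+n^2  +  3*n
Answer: d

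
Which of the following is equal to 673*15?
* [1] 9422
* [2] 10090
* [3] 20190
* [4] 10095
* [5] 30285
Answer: 4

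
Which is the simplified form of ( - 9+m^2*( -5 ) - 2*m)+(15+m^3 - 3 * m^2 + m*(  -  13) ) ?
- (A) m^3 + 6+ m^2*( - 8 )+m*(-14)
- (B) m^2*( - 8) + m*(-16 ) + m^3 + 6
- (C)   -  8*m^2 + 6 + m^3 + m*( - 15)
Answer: C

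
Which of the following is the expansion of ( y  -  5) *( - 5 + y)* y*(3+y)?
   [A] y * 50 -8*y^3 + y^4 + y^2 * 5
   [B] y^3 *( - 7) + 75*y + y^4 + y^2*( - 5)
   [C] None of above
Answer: B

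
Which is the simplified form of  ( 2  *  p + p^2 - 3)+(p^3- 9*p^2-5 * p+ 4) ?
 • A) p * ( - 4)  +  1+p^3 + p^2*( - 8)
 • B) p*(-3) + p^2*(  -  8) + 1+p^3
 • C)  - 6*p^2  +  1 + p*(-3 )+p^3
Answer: B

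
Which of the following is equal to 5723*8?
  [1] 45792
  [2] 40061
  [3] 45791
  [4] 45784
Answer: 4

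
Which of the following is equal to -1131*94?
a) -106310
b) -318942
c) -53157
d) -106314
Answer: d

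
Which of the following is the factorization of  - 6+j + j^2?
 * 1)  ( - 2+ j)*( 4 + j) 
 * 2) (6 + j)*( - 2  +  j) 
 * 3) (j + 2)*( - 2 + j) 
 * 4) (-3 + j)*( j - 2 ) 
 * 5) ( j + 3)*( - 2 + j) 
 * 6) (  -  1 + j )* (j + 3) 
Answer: 5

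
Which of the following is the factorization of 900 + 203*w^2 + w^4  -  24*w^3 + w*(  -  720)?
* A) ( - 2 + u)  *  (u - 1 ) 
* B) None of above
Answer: B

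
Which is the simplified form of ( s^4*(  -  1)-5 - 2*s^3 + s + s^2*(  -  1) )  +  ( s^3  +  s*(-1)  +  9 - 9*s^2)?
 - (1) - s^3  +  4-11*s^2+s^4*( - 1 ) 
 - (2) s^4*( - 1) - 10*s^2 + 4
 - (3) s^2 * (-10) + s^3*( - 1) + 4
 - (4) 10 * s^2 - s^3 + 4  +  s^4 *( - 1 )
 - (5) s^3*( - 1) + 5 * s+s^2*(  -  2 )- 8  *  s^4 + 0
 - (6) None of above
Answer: 6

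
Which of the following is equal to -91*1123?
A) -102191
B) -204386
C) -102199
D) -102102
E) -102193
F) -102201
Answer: E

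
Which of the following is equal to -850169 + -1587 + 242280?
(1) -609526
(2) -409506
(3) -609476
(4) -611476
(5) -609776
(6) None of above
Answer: 3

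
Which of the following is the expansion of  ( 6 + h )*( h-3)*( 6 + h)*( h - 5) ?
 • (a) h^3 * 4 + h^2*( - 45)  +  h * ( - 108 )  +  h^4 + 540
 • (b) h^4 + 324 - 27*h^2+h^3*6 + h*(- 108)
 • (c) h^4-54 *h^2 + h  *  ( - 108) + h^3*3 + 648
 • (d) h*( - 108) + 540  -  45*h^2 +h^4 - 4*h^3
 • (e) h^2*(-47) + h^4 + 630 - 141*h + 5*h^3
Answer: a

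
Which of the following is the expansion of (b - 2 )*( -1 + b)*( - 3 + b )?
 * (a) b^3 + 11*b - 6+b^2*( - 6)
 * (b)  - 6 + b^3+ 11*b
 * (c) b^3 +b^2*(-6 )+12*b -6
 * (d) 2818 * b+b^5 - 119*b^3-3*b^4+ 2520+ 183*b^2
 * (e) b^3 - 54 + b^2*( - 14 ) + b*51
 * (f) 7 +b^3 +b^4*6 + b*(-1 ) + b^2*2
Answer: a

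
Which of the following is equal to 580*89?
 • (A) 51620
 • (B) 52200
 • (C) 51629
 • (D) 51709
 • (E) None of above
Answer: A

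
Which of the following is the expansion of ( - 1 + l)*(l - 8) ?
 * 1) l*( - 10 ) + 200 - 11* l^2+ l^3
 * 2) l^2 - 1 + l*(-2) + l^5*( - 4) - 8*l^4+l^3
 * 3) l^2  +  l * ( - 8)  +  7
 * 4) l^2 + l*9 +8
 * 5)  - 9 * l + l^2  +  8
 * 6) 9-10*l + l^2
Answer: 5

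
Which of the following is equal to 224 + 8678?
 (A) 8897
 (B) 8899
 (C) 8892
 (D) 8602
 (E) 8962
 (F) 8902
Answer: F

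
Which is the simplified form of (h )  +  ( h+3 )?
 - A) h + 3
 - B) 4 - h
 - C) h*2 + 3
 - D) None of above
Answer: C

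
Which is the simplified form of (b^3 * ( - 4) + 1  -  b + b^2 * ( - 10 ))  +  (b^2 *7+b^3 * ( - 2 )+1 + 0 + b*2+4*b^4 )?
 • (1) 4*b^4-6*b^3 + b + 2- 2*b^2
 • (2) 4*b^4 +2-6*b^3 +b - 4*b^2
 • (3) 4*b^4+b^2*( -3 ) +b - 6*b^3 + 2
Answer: 3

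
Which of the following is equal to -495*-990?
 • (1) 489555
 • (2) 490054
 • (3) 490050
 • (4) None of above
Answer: 3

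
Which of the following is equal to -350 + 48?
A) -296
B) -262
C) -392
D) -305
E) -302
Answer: E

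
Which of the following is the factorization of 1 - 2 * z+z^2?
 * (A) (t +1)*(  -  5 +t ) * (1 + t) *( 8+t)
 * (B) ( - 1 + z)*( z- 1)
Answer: B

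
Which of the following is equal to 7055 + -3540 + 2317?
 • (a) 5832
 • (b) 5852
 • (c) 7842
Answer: a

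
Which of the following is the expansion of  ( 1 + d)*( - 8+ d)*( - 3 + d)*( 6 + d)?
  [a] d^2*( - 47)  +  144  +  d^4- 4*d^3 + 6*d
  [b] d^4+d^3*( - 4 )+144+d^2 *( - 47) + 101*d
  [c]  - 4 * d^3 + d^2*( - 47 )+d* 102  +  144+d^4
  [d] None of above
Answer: c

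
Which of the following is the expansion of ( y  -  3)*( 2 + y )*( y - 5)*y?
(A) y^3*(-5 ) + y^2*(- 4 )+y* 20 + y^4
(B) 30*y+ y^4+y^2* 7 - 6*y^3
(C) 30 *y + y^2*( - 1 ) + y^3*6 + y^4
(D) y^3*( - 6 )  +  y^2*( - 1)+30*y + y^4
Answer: D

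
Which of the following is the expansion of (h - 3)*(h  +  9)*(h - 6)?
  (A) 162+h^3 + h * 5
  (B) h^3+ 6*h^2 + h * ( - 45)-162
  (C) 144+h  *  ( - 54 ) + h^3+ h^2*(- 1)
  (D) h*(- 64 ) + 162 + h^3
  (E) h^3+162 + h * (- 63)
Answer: E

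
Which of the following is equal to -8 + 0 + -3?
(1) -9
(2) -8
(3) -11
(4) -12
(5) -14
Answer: 3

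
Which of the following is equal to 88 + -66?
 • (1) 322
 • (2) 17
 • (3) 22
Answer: 3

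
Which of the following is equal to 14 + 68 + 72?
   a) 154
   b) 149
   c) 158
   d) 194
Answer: a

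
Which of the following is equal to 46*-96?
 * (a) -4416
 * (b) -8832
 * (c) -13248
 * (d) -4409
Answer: a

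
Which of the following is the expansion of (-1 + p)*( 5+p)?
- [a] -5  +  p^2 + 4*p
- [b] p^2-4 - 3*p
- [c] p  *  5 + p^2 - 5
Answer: a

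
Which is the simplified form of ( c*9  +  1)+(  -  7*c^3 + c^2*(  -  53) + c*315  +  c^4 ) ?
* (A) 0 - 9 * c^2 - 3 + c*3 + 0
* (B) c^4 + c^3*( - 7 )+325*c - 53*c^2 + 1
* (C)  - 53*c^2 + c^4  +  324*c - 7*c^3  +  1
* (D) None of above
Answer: C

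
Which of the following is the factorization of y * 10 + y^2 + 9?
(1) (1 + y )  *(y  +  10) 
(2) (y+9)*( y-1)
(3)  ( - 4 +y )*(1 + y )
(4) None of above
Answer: 4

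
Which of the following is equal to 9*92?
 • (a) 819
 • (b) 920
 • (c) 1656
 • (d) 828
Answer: d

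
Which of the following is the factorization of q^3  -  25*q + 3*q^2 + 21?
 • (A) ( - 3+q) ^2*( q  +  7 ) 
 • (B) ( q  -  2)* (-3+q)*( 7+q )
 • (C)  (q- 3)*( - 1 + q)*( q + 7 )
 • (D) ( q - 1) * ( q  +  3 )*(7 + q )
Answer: C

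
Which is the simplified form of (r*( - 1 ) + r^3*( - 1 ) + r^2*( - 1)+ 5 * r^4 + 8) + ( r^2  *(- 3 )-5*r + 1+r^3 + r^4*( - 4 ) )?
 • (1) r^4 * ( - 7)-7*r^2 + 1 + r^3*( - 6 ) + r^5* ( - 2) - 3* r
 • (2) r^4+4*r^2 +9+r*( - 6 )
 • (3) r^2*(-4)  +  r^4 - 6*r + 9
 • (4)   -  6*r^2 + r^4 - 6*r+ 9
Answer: 3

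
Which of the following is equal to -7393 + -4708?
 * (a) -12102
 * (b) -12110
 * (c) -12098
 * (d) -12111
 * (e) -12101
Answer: e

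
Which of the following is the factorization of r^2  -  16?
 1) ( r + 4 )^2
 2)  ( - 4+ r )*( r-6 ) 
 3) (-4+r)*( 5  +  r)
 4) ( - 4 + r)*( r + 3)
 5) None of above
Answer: 5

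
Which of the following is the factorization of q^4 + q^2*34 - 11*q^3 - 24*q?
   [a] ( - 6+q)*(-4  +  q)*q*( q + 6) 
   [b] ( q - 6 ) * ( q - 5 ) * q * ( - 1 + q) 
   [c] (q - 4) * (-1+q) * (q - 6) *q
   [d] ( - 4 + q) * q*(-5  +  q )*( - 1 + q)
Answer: c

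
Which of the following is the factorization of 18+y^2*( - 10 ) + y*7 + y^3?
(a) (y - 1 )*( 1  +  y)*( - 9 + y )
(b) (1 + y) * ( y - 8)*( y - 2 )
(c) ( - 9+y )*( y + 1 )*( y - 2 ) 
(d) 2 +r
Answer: c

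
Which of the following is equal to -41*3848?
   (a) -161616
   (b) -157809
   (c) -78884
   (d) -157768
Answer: d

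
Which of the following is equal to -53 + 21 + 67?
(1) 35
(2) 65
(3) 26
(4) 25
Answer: 1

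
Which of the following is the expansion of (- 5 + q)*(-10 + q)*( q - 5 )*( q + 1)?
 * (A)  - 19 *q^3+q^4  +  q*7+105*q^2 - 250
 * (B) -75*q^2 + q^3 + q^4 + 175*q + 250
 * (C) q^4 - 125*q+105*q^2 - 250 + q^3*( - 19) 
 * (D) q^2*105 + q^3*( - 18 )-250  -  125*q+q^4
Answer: C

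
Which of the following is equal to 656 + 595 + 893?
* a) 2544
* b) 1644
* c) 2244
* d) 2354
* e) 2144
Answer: e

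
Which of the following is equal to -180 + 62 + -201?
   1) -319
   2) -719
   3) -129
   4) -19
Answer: 1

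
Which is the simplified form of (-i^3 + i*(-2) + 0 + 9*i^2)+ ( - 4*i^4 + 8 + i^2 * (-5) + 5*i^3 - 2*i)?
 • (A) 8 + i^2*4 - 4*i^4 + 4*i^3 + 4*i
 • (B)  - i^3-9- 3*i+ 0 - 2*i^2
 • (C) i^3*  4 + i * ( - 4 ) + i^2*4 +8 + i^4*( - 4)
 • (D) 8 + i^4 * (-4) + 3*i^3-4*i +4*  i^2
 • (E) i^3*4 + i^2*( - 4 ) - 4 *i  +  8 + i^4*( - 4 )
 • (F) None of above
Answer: C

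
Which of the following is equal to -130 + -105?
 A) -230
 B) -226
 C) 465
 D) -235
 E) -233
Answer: D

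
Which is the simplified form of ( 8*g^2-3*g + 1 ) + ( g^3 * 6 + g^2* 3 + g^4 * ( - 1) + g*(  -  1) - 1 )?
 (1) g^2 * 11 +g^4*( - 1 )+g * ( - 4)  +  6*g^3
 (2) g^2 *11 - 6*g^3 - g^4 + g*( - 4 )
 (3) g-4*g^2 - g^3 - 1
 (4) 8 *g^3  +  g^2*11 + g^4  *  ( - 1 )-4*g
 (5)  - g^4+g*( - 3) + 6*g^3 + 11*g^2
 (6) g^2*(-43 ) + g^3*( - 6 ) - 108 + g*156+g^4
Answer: 1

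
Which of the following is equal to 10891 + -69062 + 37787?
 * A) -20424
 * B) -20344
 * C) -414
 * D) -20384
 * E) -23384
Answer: D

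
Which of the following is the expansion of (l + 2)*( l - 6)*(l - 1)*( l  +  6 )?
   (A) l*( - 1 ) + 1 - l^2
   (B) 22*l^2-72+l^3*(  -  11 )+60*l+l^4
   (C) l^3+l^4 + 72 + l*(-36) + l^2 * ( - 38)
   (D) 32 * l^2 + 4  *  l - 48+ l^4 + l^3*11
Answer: C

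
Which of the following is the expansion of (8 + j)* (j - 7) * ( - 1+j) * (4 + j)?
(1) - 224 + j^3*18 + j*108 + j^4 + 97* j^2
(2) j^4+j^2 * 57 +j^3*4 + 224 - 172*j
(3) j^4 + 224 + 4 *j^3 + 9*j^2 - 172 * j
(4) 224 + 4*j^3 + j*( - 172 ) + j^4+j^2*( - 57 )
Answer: 4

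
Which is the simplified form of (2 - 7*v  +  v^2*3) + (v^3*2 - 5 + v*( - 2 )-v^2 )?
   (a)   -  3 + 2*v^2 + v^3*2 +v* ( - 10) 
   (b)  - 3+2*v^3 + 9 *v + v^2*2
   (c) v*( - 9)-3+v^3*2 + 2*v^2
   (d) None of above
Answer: c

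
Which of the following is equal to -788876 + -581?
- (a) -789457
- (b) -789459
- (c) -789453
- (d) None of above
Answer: a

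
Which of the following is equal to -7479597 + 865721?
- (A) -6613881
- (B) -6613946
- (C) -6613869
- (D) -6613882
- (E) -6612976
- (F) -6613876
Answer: F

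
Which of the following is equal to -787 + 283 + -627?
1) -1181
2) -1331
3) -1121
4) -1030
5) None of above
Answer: 5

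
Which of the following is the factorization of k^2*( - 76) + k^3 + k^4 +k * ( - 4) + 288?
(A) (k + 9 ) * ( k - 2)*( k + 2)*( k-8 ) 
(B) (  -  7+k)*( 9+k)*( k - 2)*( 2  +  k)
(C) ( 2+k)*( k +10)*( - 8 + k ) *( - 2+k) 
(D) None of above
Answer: A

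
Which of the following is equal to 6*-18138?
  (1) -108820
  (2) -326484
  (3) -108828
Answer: 3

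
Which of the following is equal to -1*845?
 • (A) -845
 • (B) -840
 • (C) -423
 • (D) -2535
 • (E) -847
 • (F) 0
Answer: A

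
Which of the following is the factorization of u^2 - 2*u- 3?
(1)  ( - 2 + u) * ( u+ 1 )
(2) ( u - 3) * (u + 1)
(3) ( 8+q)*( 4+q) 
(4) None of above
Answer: 2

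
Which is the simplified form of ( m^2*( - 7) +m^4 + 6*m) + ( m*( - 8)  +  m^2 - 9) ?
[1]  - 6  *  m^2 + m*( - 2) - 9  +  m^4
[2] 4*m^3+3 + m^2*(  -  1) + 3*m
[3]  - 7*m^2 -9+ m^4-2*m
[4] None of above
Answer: 1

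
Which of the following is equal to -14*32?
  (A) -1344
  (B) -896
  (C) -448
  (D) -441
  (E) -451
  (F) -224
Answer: C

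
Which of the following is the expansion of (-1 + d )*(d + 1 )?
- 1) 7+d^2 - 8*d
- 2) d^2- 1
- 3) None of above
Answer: 2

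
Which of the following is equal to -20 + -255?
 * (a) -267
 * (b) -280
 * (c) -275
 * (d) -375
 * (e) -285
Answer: c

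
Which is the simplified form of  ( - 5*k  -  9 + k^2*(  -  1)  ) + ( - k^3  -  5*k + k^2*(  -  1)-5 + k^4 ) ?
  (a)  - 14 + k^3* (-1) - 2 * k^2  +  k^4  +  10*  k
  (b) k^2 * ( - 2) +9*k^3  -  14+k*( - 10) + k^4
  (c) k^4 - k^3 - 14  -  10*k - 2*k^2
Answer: c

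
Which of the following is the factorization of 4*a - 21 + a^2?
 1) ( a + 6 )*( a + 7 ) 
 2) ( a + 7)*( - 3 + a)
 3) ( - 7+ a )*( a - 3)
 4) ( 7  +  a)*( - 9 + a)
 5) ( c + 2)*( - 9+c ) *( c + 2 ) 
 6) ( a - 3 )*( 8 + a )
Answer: 2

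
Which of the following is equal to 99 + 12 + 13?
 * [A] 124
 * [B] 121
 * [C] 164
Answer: A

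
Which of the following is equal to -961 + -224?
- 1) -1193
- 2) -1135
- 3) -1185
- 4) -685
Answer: 3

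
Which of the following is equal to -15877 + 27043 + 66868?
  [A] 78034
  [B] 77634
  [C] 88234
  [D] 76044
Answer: A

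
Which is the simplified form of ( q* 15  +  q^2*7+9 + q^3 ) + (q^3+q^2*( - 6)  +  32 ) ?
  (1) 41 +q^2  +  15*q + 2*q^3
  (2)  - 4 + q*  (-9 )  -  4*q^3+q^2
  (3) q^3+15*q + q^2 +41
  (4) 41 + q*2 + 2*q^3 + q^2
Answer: 1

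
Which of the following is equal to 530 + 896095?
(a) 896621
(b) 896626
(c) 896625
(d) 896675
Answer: c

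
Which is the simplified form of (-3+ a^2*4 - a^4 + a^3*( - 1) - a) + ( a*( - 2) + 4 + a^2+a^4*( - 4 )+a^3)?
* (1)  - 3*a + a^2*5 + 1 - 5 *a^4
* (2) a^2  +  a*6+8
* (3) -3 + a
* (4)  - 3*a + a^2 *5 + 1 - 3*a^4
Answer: 1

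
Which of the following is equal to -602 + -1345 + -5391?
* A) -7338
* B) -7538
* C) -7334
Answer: A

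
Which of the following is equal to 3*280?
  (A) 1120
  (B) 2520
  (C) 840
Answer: C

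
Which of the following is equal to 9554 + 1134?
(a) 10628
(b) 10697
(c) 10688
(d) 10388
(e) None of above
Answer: c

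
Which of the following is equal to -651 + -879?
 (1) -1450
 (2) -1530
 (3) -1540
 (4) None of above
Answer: 2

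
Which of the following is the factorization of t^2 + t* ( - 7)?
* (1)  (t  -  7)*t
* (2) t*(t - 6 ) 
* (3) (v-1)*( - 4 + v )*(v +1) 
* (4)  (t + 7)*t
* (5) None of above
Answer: 1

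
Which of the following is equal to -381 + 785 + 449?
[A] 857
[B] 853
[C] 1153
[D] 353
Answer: B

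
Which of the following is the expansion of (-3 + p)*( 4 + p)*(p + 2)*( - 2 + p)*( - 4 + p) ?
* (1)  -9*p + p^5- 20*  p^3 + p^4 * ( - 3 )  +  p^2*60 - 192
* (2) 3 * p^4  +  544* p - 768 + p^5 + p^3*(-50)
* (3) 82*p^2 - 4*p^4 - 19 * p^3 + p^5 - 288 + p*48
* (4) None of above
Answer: 4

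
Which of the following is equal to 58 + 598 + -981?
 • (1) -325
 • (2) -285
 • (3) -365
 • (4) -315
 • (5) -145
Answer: 1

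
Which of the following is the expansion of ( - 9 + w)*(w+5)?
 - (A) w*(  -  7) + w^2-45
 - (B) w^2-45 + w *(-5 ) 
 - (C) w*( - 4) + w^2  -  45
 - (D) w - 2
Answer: C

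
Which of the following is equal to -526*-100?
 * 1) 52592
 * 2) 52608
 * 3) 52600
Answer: 3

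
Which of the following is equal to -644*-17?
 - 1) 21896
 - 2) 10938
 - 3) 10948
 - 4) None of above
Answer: 3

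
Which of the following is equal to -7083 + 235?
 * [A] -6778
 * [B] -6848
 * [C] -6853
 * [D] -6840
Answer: B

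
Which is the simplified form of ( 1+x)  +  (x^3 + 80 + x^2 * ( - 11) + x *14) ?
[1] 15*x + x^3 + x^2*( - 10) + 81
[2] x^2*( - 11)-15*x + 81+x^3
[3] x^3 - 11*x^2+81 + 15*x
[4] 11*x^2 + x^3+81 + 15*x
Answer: 3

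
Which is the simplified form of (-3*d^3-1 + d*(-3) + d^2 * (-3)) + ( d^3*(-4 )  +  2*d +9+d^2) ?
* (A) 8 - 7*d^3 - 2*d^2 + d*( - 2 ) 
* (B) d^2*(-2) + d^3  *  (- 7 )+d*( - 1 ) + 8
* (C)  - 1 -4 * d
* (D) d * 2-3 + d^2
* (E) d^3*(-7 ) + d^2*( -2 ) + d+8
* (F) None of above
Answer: B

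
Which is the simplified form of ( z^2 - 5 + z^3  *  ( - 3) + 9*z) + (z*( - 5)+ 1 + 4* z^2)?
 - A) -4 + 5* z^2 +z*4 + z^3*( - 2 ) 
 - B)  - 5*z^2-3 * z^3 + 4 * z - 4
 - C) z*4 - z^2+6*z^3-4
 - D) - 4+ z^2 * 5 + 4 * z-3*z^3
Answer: D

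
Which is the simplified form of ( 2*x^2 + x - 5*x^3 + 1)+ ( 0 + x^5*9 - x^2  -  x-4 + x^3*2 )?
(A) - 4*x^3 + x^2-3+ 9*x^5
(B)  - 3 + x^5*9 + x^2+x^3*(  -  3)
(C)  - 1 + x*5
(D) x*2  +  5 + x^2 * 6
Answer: B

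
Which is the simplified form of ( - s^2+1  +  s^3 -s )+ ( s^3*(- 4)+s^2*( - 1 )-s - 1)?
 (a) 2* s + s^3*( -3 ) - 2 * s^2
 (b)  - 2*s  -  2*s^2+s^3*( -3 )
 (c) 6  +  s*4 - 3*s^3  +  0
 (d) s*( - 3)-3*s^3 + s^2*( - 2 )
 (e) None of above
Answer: b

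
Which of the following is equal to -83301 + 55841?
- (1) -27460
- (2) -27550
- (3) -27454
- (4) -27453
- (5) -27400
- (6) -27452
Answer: 1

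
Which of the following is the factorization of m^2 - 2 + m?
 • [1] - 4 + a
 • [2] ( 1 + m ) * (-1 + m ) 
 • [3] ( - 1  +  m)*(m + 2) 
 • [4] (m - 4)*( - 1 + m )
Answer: 3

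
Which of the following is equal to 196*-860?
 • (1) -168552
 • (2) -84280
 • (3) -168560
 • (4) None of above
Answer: 3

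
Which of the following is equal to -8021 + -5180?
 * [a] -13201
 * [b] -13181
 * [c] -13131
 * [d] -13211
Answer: a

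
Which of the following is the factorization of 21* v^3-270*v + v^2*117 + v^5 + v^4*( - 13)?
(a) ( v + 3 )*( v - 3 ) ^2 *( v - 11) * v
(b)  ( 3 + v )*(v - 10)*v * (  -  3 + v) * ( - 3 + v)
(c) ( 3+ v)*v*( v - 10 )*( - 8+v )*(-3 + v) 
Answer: b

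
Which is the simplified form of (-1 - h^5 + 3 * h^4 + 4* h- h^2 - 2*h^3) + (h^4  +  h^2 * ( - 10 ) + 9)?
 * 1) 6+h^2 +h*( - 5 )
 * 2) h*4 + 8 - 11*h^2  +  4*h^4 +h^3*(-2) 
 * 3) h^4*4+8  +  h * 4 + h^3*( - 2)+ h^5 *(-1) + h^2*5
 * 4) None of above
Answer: 4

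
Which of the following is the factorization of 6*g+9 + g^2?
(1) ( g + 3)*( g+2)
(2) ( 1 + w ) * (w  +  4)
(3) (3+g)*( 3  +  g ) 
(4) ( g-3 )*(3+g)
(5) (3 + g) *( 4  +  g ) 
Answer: 3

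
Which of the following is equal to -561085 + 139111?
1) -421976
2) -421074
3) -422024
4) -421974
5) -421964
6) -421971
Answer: 4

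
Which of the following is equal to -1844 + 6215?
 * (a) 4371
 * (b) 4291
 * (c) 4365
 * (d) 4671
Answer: a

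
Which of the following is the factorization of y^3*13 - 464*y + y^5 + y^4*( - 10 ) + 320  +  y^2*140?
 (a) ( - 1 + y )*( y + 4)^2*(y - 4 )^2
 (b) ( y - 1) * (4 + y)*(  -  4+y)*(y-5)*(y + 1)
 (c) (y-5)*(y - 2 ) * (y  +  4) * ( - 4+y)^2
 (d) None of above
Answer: d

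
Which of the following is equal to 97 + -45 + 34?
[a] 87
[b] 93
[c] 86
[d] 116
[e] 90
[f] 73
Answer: c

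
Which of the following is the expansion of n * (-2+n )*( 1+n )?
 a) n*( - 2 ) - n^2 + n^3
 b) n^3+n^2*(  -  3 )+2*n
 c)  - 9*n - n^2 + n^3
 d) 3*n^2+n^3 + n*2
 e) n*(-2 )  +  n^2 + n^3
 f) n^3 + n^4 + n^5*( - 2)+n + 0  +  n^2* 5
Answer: a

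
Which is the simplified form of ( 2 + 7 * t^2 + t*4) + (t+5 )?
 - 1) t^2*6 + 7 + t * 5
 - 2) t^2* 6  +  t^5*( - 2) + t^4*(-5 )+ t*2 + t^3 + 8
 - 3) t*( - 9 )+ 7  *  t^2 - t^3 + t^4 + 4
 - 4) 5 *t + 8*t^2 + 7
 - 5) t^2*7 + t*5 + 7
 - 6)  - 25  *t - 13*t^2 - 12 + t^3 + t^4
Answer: 5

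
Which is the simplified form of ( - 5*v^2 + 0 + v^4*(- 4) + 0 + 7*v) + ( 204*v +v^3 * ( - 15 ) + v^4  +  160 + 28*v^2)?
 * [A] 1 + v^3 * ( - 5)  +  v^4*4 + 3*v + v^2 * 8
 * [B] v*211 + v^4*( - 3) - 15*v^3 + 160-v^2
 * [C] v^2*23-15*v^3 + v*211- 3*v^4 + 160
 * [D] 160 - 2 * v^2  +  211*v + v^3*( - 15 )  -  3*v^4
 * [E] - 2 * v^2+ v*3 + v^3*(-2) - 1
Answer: C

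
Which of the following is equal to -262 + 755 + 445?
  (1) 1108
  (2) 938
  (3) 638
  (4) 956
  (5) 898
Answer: 2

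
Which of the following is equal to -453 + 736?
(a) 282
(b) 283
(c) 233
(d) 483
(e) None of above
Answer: b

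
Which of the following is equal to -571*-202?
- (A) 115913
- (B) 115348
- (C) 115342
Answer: C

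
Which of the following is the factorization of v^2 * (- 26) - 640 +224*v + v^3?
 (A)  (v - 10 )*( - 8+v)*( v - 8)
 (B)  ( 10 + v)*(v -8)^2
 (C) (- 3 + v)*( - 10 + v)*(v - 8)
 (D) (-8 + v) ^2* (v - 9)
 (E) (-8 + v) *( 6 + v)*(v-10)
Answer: A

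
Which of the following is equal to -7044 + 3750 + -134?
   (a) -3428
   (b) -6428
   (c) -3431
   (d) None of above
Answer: a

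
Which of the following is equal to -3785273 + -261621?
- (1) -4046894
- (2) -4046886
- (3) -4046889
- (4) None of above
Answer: 1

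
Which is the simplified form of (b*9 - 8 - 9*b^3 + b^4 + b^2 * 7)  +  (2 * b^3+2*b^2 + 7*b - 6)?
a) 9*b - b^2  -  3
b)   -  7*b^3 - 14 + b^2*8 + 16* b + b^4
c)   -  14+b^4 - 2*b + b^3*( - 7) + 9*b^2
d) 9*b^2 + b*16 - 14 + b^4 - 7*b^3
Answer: d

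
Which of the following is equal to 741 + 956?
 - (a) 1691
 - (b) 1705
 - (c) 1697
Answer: c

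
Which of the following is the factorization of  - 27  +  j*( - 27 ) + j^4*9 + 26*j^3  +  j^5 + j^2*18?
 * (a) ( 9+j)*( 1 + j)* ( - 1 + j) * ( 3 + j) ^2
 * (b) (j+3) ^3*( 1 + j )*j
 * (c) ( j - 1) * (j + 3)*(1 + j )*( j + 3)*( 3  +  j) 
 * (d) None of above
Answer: c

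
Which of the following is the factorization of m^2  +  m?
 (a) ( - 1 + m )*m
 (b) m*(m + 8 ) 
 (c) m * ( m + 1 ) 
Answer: c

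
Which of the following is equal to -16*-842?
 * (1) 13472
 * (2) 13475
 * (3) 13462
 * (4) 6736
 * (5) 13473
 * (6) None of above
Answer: 1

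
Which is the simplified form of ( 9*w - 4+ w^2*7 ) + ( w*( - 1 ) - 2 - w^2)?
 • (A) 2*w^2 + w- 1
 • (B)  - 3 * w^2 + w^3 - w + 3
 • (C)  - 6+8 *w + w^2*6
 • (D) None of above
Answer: C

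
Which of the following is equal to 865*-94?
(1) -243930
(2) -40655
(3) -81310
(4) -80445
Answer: 3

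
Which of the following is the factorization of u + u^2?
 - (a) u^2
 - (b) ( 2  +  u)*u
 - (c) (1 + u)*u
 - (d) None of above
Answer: c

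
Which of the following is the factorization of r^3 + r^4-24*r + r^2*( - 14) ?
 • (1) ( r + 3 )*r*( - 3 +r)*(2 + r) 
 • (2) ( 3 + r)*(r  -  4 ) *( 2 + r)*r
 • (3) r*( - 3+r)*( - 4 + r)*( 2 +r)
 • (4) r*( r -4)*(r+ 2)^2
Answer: 2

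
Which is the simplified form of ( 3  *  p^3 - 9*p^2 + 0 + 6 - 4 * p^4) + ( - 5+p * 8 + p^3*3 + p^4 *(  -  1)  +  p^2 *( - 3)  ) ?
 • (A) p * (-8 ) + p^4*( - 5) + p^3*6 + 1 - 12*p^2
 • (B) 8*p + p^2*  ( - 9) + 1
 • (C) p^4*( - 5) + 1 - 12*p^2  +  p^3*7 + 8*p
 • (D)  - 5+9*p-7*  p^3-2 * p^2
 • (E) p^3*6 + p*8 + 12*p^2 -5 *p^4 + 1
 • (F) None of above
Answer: F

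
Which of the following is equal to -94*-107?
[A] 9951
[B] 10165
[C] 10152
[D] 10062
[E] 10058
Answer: E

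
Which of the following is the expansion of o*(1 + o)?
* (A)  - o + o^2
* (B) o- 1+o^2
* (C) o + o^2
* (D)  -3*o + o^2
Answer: C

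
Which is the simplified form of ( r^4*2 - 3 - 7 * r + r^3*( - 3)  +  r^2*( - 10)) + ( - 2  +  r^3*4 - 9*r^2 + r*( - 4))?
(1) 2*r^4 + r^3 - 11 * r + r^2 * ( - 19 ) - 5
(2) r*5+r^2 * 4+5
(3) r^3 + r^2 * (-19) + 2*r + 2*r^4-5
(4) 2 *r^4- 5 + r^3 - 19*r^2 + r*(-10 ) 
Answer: 1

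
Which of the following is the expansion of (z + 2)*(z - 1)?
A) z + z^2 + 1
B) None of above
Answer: B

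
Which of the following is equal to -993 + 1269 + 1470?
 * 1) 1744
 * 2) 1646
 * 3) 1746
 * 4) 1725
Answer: 3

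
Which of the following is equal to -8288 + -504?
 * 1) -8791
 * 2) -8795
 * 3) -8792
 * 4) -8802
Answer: 3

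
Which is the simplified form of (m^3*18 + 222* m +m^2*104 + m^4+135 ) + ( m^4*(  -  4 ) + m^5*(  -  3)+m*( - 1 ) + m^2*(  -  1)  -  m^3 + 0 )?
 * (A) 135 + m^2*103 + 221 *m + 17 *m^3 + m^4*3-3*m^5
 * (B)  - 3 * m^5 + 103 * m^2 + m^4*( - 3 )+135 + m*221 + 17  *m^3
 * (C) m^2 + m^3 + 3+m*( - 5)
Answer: B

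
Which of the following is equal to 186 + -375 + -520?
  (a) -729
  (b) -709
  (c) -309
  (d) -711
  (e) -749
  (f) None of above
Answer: b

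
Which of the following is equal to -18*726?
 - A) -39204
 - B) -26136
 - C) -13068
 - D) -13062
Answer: C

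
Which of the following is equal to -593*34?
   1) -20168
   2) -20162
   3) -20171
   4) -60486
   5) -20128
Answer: 2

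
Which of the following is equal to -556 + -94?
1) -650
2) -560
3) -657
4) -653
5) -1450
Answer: 1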